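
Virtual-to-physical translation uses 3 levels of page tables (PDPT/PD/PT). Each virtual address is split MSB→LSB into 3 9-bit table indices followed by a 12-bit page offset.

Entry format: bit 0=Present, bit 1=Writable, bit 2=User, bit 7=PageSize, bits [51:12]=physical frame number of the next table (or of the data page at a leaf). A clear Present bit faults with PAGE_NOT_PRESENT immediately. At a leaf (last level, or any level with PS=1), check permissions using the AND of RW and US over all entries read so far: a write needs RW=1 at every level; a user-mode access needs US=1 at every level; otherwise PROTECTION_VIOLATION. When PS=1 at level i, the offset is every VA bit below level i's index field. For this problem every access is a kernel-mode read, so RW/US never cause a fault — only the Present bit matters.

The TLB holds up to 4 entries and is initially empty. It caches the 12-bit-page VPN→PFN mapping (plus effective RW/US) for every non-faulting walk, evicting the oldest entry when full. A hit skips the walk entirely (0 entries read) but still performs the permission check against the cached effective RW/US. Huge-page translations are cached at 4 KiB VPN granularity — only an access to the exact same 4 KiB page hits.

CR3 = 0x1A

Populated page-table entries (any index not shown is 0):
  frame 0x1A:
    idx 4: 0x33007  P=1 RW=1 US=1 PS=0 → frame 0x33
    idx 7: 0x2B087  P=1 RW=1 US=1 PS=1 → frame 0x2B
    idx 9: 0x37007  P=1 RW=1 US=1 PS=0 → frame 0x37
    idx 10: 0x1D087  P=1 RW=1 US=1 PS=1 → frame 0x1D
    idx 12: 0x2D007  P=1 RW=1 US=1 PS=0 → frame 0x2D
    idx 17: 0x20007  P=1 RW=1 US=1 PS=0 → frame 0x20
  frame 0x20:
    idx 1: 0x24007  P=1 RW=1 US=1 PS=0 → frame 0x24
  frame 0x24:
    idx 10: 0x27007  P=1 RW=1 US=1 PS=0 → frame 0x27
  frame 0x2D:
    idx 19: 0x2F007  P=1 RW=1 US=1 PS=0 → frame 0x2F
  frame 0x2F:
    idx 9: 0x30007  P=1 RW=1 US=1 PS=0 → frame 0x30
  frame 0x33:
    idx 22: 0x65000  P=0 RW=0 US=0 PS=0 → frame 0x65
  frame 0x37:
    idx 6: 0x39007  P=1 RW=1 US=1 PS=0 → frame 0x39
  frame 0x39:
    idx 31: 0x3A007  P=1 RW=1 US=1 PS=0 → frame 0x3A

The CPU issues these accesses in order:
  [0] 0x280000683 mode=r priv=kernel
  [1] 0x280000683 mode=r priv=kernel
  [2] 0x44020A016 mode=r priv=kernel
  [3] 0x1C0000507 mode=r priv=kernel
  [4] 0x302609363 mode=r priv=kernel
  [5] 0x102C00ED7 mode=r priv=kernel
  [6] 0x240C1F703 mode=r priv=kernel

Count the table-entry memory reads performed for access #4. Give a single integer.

Per-access translation:
#0 VA=0x280000683 (r,kernel):
  L0 @0x1A[10] → 0x1D087  P=1,RW=1,US=1,PS=1
  ⇒ phys 0x1D683 (huge @L0)  [1 reads]
#1 VA=0x280000683 (r,kernel):
  TLB hit vpn=0x280000 → PA=0x1D683
#2 VA=0x44020A016 (r,kernel):
  L0 @0x1A[17] → 0x20007  P=1,RW=1,US=1,PS=0
  L1 @0x20[1] → 0x24007  P=1,RW=1,US=1,PS=0
  L2 @0x24[10] → 0x27007  P=1,RW=1,US=1,PS=0
  ⇒ phys 0x27016  [3 reads]
#3 VA=0x1C0000507 (r,kernel):
  L0 @0x1A[7] → 0x2B087  P=1,RW=1,US=1,PS=1
  ⇒ phys 0x2B507 (huge @L0)  [1 reads]
#4 VA=0x302609363 (r,kernel):
  L0 @0x1A[12] → 0x2D007  P=1,RW=1,US=1,PS=0
  L1 @0x2D[19] → 0x2F007  P=1,RW=1,US=1,PS=0
  L2 @0x2F[9] → 0x30007  P=1,RW=1,US=1,PS=0
  ⇒ phys 0x30363  [3 reads]
#5 VA=0x102C00ED7 (r,kernel):
  L0 @0x1A[4] → 0x33007  P=1,RW=1,US=1,PS=0
  L1 @0x33[22] → 0x65000  P=0,RW=0,US=0,PS=0
  → PAGE_NOT_PRESENT  (2 entries read)
#6 VA=0x240C1F703 (r,kernel):
  L0 @0x1A[9] → 0x37007  P=1,RW=1,US=1,PS=0
  L1 @0x37[6] → 0x39007  P=1,RW=1,US=1,PS=0
  L2 @0x39[31] → 0x3A007  P=1,RW=1,US=1,PS=0
  ⇒ phys 0x3A703  [3 reads]

Entries read for #4: 3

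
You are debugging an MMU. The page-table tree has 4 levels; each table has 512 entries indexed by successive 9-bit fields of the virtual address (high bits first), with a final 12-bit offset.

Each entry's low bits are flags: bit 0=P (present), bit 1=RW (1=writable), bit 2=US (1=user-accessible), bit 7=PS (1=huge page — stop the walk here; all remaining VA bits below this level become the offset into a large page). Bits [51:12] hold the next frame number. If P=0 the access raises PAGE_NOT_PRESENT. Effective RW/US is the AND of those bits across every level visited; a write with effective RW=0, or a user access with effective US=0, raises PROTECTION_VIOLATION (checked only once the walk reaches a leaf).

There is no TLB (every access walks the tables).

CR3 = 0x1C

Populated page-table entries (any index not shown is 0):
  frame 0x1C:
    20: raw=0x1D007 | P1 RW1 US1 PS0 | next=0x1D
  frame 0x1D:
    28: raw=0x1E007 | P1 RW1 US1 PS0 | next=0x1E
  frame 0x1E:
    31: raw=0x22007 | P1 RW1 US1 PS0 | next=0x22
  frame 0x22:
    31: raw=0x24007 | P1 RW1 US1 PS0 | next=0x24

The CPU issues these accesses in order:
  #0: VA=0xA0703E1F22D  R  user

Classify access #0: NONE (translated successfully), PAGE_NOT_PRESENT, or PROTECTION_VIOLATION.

Trace:
#0 VA=0xA0703E1F22D (r,user):
  L0: frame=0x1C idx=20 entry=0x1D007 [P=1 RW=1 US=1 PS=0]
  L1: frame=0x1D idx=28 entry=0x1E007 [P=1 RW=1 US=1 PS=0]
  L2: frame=0x1E idx=31 entry=0x22007 [P=1 RW=1 US=1 PS=0]
  L3: frame=0x22 idx=31 entry=0x24007 [P=1 RW=1 US=1 PS=0]
  → PA=0x2422D  (4 entries read)

Access #0 fault: NONE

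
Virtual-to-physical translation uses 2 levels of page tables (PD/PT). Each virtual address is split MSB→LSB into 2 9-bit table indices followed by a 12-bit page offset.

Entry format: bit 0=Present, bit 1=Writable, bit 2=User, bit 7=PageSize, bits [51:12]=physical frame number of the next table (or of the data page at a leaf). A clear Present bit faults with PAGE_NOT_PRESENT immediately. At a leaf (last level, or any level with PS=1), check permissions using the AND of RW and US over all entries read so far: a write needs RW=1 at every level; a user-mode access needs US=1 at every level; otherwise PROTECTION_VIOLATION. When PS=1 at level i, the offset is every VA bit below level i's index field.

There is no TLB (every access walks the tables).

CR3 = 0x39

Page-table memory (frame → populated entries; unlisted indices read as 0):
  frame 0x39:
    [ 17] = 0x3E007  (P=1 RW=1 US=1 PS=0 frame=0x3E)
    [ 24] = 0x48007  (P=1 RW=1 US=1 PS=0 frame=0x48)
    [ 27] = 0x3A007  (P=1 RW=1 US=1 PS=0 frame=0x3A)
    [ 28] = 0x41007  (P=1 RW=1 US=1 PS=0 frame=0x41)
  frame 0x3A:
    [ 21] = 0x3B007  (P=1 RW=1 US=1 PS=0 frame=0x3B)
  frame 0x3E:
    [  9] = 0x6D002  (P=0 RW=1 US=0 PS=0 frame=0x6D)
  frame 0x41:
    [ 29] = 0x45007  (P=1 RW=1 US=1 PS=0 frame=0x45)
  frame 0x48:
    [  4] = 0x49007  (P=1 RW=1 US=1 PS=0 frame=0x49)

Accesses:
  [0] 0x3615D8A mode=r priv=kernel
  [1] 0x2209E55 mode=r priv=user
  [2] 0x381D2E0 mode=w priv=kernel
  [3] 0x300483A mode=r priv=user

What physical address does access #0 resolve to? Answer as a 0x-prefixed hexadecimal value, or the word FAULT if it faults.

Trace:
#0 VA=0x3615D8A (r,kernel):
  [0] read 0x39 idx=27: raw=0x3A007 flags P=1 W=1 U=1 S=0
  [1] read 0x3A idx=21: raw=0x3B007 flags P=1 W=1 U=1 S=0
  → PA=0x3BD8A  (2 entries read)
#1 VA=0x2209E55 (r,user):
  [0] read 0x39 idx=17: raw=0x3E007 flags P=1 W=1 U=1 S=0
  [1] read 0x3E idx=9: raw=0x6D002 flags P=0 W=1 U=0 S=0
  → PAGE_NOT_PRESENT  (2 entries read)
#2 VA=0x381D2E0 (w,kernel):
  [0] read 0x39 idx=28: raw=0x41007 flags P=1 W=1 U=1 S=0
  [1] read 0x41 idx=29: raw=0x45007 flags P=1 W=1 U=1 S=0
  → PA=0x452E0  (2 entries read)
#3 VA=0x300483A (r,user):
  [0] read 0x39 idx=24: raw=0x48007 flags P=1 W=1 U=1 S=0
  [1] read 0x48 idx=4: raw=0x49007 flags P=1 W=1 U=1 S=0
  → PA=0x4983A  (2 entries read)

Access #0 PA: 0x3BD8A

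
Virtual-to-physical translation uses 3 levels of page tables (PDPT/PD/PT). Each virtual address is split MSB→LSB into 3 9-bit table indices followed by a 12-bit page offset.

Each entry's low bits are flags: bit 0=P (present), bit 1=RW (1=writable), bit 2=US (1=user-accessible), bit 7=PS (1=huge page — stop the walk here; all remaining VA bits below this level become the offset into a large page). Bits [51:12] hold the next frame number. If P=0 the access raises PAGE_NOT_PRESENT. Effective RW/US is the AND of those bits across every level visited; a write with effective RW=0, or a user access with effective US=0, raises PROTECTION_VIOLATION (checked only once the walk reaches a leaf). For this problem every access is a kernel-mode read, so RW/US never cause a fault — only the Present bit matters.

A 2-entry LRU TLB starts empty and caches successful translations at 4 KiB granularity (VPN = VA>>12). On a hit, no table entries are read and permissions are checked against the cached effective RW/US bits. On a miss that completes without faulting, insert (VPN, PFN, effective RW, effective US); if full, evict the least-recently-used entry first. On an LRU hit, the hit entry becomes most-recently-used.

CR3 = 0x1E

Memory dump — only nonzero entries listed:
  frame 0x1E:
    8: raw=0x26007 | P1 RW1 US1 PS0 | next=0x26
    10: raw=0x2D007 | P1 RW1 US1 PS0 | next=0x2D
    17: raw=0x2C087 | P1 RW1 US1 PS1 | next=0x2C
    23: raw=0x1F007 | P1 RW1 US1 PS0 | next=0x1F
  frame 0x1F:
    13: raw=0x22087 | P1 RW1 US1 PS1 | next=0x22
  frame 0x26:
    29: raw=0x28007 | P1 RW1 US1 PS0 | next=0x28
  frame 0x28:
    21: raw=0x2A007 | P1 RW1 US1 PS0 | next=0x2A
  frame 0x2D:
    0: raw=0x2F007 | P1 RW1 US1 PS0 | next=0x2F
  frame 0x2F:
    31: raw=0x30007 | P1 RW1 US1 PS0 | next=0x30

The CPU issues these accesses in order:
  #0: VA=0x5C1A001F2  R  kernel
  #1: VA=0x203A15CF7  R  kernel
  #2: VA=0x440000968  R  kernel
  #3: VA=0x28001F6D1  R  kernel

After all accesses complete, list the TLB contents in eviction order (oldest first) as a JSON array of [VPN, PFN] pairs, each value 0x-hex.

Per-access translation:
#0 VA=0x5C1A001F2 (r,kernel):
  L0 @0x1E[23] → 0x1F007  P=1,RW=1,US=1,PS=0
  L1 @0x1F[13] → 0x22087  P=1,RW=1,US=1,PS=1
  ✓ 0x221F2 (huge @L1)  — 2 lookups
#1 VA=0x203A15CF7 (r,kernel):
  L0 @0x1E[8] → 0x26007  P=1,RW=1,US=1,PS=0
  L1 @0x26[29] → 0x28007  P=1,RW=1,US=1,PS=0
  L2 @0x28[21] → 0x2A007  P=1,RW=1,US=1,PS=0
  ✓ 0x2ACF7  — 3 lookups
#2 VA=0x440000968 (r,kernel):
  L0 @0x1E[17] → 0x2C087  P=1,RW=1,US=1,PS=1
  ✓ 0x2C968 (huge @L0)  — 1 lookups
#3 VA=0x28001F6D1 (r,kernel):
  L0 @0x1E[10] → 0x2D007  P=1,RW=1,US=1,PS=0
  L1 @0x2D[0] → 0x2F007  P=1,RW=1,US=1,PS=0
  L2 @0x2F[31] → 0x30007  P=1,RW=1,US=1,PS=0
  ✓ 0x306D1  — 3 lookups

TLB: [["0x440000", "0x2C"], ["0x28001F", "0x30"]]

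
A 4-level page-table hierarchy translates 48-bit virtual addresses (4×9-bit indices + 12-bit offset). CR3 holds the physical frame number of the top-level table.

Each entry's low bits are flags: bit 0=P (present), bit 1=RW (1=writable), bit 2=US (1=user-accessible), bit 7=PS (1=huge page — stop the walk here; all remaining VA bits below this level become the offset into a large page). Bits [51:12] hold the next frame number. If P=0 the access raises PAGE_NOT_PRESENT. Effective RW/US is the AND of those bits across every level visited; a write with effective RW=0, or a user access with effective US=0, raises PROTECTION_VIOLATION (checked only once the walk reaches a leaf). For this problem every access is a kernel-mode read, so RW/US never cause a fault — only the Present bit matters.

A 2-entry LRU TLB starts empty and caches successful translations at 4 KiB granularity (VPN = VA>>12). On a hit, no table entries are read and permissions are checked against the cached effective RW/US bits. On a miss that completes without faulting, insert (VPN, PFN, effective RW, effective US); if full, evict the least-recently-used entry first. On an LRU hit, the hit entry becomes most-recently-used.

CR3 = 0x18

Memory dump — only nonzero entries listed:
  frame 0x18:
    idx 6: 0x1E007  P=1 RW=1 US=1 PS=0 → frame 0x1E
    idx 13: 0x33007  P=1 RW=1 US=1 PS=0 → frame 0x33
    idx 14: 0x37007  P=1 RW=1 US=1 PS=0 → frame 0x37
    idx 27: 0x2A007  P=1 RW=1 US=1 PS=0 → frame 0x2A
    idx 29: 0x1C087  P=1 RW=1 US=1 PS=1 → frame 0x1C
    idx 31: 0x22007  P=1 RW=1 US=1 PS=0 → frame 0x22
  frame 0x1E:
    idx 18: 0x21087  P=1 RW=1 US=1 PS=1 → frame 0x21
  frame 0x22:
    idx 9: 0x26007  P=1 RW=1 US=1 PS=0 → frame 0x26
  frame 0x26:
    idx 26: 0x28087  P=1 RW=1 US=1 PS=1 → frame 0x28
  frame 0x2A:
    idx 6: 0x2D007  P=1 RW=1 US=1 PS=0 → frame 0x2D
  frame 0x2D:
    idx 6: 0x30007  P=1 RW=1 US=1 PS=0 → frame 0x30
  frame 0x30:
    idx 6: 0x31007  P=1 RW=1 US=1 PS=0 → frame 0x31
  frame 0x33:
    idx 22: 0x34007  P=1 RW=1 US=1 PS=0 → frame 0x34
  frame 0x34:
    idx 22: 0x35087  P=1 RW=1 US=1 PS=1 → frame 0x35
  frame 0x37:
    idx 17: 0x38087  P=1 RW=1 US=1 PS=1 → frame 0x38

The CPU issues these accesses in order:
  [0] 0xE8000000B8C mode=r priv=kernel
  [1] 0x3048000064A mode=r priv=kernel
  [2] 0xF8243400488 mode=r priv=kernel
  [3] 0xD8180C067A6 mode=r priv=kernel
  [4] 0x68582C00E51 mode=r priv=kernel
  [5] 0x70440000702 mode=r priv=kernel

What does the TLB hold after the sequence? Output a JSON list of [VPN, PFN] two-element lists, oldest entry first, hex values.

Trace:
#0 VA=0xE8000000B8C (r,kernel):
  L0: frame=0x18 idx=29 entry=0x1C087 [P=1 RW=1 US=1 PS=1]
  → PA=0x1CB8C (huge @L0)  (1 entries read)
#1 VA=0x3048000064A (r,kernel):
  L0: frame=0x18 idx=6 entry=0x1E007 [P=1 RW=1 US=1 PS=0]
  L1: frame=0x1E idx=18 entry=0x21087 [P=1 RW=1 US=1 PS=1]
  → PA=0x2164A (huge @L1)  (2 entries read)
#2 VA=0xF8243400488 (r,kernel):
  L0: frame=0x18 idx=31 entry=0x22007 [P=1 RW=1 US=1 PS=0]
  L1: frame=0x22 idx=9 entry=0x26007 [P=1 RW=1 US=1 PS=0]
  L2: frame=0x26 idx=26 entry=0x28087 [P=1 RW=1 US=1 PS=1]
  → PA=0x28488 (huge @L2)  (3 entries read)
#3 VA=0xD8180C067A6 (r,kernel):
  L0: frame=0x18 idx=27 entry=0x2A007 [P=1 RW=1 US=1 PS=0]
  L1: frame=0x2A idx=6 entry=0x2D007 [P=1 RW=1 US=1 PS=0]
  L2: frame=0x2D idx=6 entry=0x30007 [P=1 RW=1 US=1 PS=0]
  L3: frame=0x30 idx=6 entry=0x31007 [P=1 RW=1 US=1 PS=0]
  → PA=0x317A6  (4 entries read)
#4 VA=0x68582C00E51 (r,kernel):
  L0: frame=0x18 idx=13 entry=0x33007 [P=1 RW=1 US=1 PS=0]
  L1: frame=0x33 idx=22 entry=0x34007 [P=1 RW=1 US=1 PS=0]
  L2: frame=0x34 idx=22 entry=0x35087 [P=1 RW=1 US=1 PS=1]
  → PA=0x35E51 (huge @L2)  (3 entries read)
#5 VA=0x70440000702 (r,kernel):
  L0: frame=0x18 idx=14 entry=0x37007 [P=1 RW=1 US=1 PS=0]
  L1: frame=0x37 idx=17 entry=0x38087 [P=1 RW=1 US=1 PS=1]
  → PA=0x38702 (huge @L1)  (2 entries read)

TLB: [["0x68582C00", "0x35"], ["0x70440000", "0x38"]]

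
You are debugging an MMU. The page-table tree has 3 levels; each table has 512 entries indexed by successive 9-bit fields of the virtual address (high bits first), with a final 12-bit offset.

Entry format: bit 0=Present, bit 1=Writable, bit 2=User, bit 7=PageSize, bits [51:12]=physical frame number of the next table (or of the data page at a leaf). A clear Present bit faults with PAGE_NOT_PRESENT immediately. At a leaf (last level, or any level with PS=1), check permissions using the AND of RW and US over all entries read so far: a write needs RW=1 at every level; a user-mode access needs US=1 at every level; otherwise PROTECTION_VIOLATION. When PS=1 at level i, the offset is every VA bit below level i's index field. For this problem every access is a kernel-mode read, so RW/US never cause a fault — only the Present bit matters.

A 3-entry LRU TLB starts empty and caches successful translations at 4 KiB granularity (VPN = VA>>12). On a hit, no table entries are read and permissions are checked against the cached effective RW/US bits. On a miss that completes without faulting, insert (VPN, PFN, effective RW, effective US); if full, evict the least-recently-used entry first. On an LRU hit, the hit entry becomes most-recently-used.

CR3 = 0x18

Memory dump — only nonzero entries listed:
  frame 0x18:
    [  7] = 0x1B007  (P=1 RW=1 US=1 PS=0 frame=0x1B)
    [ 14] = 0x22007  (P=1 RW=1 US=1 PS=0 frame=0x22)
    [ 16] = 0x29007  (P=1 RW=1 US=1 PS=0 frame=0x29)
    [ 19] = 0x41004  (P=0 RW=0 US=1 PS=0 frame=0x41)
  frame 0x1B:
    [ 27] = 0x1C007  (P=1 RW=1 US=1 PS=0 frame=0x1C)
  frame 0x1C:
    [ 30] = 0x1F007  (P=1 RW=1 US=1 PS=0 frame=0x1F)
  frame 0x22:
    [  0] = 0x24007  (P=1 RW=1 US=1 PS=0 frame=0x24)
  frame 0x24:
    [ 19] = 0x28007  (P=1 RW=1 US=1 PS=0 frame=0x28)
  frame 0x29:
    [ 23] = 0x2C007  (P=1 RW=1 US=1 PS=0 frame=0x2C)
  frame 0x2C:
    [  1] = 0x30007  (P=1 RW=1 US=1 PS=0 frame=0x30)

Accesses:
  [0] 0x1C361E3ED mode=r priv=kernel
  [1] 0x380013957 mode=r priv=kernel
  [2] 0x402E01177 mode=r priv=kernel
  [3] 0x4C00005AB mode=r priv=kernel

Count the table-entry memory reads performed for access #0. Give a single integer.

Per-access translation:
#0 VA=0x1C361E3ED (r,kernel):
  L0: frame=0x18 idx=7 entry=0x1B007 [P=1 RW=1 US=1 PS=0]
  L1: frame=0x1B idx=27 entry=0x1C007 [P=1 RW=1 US=1 PS=0]
  L2: frame=0x1C idx=30 entry=0x1F007 [P=1 RW=1 US=1 PS=0]
  → PA=0x1F3ED  (3 entries read)
#1 VA=0x380013957 (r,kernel):
  L0: frame=0x18 idx=14 entry=0x22007 [P=1 RW=1 US=1 PS=0]
  L1: frame=0x22 idx=0 entry=0x24007 [P=1 RW=1 US=1 PS=0]
  L2: frame=0x24 idx=19 entry=0x28007 [P=1 RW=1 US=1 PS=0]
  → PA=0x28957  (3 entries read)
#2 VA=0x402E01177 (r,kernel):
  L0: frame=0x18 idx=16 entry=0x29007 [P=1 RW=1 US=1 PS=0]
  L1: frame=0x29 idx=23 entry=0x2C007 [P=1 RW=1 US=1 PS=0]
  L2: frame=0x2C idx=1 entry=0x30007 [P=1 RW=1 US=1 PS=0]
  → PA=0x30177  (3 entries read)
#3 VA=0x4C00005AB (r,kernel):
  L0: frame=0x18 idx=19 entry=0x41004 [P=0 RW=0 US=1 PS=0]
  ✗ PAGE_NOT_PRESENT  [1 reads]

Entries read for #0: 3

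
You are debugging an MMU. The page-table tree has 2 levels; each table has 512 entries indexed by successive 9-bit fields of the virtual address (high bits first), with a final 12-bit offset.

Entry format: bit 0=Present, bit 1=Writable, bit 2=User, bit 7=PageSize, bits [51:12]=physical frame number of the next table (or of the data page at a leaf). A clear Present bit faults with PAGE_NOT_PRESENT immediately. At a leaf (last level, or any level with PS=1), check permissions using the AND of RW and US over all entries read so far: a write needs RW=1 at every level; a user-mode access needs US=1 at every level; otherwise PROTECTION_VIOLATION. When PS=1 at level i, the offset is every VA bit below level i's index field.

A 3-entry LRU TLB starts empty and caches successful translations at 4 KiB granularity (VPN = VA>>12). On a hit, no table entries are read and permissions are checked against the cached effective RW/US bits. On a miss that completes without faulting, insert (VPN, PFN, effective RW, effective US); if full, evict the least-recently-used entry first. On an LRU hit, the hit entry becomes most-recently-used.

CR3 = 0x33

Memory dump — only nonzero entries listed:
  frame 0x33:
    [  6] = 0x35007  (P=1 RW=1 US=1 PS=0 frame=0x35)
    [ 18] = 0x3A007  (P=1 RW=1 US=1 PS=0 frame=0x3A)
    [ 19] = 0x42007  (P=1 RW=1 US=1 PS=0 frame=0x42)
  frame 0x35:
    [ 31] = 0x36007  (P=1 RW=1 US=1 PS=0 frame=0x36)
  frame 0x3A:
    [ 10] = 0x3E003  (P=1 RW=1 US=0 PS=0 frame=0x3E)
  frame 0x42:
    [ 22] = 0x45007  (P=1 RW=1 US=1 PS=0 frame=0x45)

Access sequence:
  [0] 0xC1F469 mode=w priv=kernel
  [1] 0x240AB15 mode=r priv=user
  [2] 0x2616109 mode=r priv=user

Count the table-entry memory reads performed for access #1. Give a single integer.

Trace:
#0 VA=0xC1F469 (w,kernel):
  lvl0: tbl 0x33, slot 6 ⇒ 0x35007 (P1/RW1/US1/PS0)
  lvl1: tbl 0x35, slot 31 ⇒ 0x36007 (P1/RW1/US1/PS0)
  ⇒ phys 0x36469  [2 reads]
#1 VA=0x240AB15 (r,user):
  lvl0: tbl 0x33, slot 18 ⇒ 0x3A007 (P1/RW1/US1/PS0)
  lvl1: tbl 0x3A, slot 10 ⇒ 0x3E003 (P1/RW1/US0/PS0)
  ⇒ fault: PROTECTION_VIOLATION  — 2 lookups
#2 VA=0x2616109 (r,user):
  lvl0: tbl 0x33, slot 19 ⇒ 0x42007 (P1/RW1/US1/PS0)
  lvl1: tbl 0x42, slot 22 ⇒ 0x45007 (P1/RW1/US1/PS0)
  ⇒ phys 0x45109  [2 reads]

Entries read for #1: 2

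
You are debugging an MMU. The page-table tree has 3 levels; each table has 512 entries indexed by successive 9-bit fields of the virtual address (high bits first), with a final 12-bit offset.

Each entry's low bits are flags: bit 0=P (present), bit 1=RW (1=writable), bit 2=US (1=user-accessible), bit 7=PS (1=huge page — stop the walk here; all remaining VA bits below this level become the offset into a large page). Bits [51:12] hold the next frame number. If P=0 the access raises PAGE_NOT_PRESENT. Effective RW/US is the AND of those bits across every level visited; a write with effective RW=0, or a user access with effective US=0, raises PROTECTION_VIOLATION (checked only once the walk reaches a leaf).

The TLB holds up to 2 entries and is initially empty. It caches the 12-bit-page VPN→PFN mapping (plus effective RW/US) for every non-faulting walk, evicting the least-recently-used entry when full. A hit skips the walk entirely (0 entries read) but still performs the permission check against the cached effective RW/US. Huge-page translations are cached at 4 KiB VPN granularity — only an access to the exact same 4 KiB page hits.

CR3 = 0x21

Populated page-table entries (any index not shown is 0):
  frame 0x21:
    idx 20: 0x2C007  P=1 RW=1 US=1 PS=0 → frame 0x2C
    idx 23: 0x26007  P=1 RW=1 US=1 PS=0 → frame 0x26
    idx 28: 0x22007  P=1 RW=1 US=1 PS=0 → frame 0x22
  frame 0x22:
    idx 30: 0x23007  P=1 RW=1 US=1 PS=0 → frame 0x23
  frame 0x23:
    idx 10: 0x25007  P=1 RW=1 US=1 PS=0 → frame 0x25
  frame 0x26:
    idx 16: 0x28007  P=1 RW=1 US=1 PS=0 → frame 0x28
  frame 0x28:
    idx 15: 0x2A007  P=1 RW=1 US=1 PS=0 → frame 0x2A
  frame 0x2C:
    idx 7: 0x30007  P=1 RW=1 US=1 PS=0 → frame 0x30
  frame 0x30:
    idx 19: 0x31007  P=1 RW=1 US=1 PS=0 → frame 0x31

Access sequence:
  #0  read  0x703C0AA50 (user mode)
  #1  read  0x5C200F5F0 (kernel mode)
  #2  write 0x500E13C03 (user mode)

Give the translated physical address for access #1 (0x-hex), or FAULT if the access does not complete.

Per-access translation:
#0 VA=0x703C0AA50 (r,user):
  L0 @0x21[28] → 0x22007  P=1,RW=1,US=1,PS=0
  L1 @0x22[30] → 0x23007  P=1,RW=1,US=1,PS=0
  L2 @0x23[10] → 0x25007  P=1,RW=1,US=1,PS=0
  → PA=0x25A50  (3 entries read)
#1 VA=0x5C200F5F0 (r,kernel):
  L0 @0x21[23] → 0x26007  P=1,RW=1,US=1,PS=0
  L1 @0x26[16] → 0x28007  P=1,RW=1,US=1,PS=0
  L2 @0x28[15] → 0x2A007  P=1,RW=1,US=1,PS=0
  → PA=0x2A5F0  (3 entries read)
#2 VA=0x500E13C03 (w,user):
  L0 @0x21[20] → 0x2C007  P=1,RW=1,US=1,PS=0
  L1 @0x2C[7] → 0x30007  P=1,RW=1,US=1,PS=0
  L2 @0x30[19] → 0x31007  P=1,RW=1,US=1,PS=0
  → PA=0x31C03  (3 entries read)

Access #1 PA: 0x2A5F0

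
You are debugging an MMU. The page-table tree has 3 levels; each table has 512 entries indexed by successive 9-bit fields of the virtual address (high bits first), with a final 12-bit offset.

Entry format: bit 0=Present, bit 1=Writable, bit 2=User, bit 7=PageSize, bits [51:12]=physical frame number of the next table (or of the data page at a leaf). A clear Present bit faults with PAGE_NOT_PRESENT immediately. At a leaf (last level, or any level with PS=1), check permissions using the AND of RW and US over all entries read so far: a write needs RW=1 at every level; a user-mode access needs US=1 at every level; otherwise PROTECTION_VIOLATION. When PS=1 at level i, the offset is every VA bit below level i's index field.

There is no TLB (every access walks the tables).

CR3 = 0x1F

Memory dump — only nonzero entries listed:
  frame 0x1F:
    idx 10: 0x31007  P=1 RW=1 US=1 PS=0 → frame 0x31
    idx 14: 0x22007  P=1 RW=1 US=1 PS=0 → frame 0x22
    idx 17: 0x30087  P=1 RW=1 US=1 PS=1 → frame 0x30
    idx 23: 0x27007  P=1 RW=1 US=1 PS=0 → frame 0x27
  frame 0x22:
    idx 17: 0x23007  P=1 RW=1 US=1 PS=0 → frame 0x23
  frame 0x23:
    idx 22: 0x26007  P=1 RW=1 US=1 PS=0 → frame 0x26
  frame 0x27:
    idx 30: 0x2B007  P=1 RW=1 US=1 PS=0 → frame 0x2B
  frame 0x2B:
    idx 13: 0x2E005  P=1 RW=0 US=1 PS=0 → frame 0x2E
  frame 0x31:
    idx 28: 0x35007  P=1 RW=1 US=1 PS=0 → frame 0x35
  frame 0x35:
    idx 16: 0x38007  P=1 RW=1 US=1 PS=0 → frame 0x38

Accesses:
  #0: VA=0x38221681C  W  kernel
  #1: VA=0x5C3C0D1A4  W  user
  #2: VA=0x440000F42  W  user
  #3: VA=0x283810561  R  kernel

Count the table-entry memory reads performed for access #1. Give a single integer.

Trace:
#0 VA=0x38221681C (w,kernel):
  [0] read 0x1F idx=14: raw=0x22007 flags P=1 W=1 U=1 S=0
  [1] read 0x22 idx=17: raw=0x23007 flags P=1 W=1 U=1 S=0
  [2] read 0x23 idx=22: raw=0x26007 flags P=1 W=1 U=1 S=0
  → PA=0x2681C  (3 entries read)
#1 VA=0x5C3C0D1A4 (w,user):
  [0] read 0x1F idx=23: raw=0x27007 flags P=1 W=1 U=1 S=0
  [1] read 0x27 idx=30: raw=0x2B007 flags P=1 W=1 U=1 S=0
  [2] read 0x2B idx=13: raw=0x2E005 flags P=1 W=0 U=1 S=0
  ✗ PROTECTION_VIOLATION  [3 reads]
#2 VA=0x440000F42 (w,user):
  [0] read 0x1F idx=17: raw=0x30087 flags P=1 W=1 U=1 S=1
  → PA=0x30F42 (huge @L0)  (1 entries read)
#3 VA=0x283810561 (r,kernel):
  [0] read 0x1F idx=10: raw=0x31007 flags P=1 W=1 U=1 S=0
  [1] read 0x31 idx=28: raw=0x35007 flags P=1 W=1 U=1 S=0
  [2] read 0x35 idx=16: raw=0x38007 flags P=1 W=1 U=1 S=0
  → PA=0x38561  (3 entries read)

Entries read for #1: 3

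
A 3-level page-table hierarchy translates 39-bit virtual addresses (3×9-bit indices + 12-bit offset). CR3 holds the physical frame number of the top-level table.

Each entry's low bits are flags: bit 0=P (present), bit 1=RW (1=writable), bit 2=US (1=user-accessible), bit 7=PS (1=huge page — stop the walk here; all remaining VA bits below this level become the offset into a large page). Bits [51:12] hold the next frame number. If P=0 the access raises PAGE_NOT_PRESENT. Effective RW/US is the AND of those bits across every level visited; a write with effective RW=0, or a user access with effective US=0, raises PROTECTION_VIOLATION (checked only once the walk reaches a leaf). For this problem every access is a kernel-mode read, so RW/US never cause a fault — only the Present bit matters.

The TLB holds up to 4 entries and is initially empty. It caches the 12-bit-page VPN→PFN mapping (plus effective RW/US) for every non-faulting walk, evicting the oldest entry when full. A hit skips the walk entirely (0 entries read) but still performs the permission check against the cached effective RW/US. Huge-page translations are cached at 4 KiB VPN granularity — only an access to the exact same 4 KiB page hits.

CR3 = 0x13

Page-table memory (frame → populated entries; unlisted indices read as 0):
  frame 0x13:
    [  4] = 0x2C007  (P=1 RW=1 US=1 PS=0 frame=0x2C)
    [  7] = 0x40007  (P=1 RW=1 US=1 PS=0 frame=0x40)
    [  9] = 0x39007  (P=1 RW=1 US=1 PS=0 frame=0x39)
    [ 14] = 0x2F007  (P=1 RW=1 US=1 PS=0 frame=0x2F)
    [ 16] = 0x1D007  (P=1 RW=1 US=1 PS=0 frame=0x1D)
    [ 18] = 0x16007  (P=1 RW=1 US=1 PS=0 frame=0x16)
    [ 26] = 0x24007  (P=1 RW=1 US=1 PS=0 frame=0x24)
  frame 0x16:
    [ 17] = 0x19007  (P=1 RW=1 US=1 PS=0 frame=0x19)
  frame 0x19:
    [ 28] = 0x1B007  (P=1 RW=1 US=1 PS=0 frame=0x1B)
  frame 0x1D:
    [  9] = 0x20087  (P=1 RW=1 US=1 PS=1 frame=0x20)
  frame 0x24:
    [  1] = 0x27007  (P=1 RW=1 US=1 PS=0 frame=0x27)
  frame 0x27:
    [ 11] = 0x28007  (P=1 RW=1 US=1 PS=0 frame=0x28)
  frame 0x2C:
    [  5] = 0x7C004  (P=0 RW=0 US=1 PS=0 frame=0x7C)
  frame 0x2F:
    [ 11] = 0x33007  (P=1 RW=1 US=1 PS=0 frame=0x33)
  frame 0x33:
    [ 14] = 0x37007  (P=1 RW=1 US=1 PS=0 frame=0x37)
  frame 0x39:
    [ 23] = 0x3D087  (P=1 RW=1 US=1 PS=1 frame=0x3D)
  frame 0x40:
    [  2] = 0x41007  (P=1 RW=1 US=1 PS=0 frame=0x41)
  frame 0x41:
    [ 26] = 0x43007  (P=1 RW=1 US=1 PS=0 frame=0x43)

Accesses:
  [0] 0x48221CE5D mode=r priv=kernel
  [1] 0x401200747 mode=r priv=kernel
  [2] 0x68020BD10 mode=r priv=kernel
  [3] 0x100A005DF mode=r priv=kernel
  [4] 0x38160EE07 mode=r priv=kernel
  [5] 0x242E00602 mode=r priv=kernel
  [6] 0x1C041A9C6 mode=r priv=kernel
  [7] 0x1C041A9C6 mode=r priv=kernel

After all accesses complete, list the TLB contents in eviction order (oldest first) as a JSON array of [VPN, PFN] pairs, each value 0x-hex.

Per-access translation:
#0 VA=0x48221CE5D (r,kernel):
  [0] read 0x13 idx=18: raw=0x16007 flags P=1 W=1 U=1 S=0
  [1] read 0x16 idx=17: raw=0x19007 flags P=1 W=1 U=1 S=0
  [2] read 0x19 idx=28: raw=0x1B007 flags P=1 W=1 U=1 S=0
  ⇒ phys 0x1BE5D  [3 reads]
#1 VA=0x401200747 (r,kernel):
  [0] read 0x13 idx=16: raw=0x1D007 flags P=1 W=1 U=1 S=0
  [1] read 0x1D idx=9: raw=0x20087 flags P=1 W=1 U=1 S=1
  ⇒ phys 0x20747 (huge @L1)  [2 reads]
#2 VA=0x68020BD10 (r,kernel):
  [0] read 0x13 idx=26: raw=0x24007 flags P=1 W=1 U=1 S=0
  [1] read 0x24 idx=1: raw=0x27007 flags P=1 W=1 U=1 S=0
  [2] read 0x27 idx=11: raw=0x28007 flags P=1 W=1 U=1 S=0
  ⇒ phys 0x28D10  [3 reads]
#3 VA=0x100A005DF (r,kernel):
  [0] read 0x13 idx=4: raw=0x2C007 flags P=1 W=1 U=1 S=0
  [1] read 0x2C idx=5: raw=0x7C004 flags P=0 W=0 U=1 S=0
  → PAGE_NOT_PRESENT  (2 entries read)
#4 VA=0x38160EE07 (r,kernel):
  [0] read 0x13 idx=14: raw=0x2F007 flags P=1 W=1 U=1 S=0
  [1] read 0x2F idx=11: raw=0x33007 flags P=1 W=1 U=1 S=0
  [2] read 0x33 idx=14: raw=0x37007 flags P=1 W=1 U=1 S=0
  ⇒ phys 0x37E07  [3 reads]
#5 VA=0x242E00602 (r,kernel):
  [0] read 0x13 idx=9: raw=0x39007 flags P=1 W=1 U=1 S=0
  [1] read 0x39 idx=23: raw=0x3D087 flags P=1 W=1 U=1 S=1
  ⇒ phys 0x3D602 (huge @L1)  [2 reads]
#6 VA=0x1C041A9C6 (r,kernel):
  [0] read 0x13 idx=7: raw=0x40007 flags P=1 W=1 U=1 S=0
  [1] read 0x40 idx=2: raw=0x41007 flags P=1 W=1 U=1 S=0
  [2] read 0x41 idx=26: raw=0x43007 flags P=1 W=1 U=1 S=0
  ⇒ phys 0x439C6  [3 reads]
#7 VA=0x1C041A9C6 (r,kernel):
  TLB hit vpn=0x1C041A → PA=0x439C6

TLB: [["0x68020B", "0x28"], ["0x38160E", "0x37"], ["0x242E00", "0x3D"], ["0x1C041A", "0x43"]]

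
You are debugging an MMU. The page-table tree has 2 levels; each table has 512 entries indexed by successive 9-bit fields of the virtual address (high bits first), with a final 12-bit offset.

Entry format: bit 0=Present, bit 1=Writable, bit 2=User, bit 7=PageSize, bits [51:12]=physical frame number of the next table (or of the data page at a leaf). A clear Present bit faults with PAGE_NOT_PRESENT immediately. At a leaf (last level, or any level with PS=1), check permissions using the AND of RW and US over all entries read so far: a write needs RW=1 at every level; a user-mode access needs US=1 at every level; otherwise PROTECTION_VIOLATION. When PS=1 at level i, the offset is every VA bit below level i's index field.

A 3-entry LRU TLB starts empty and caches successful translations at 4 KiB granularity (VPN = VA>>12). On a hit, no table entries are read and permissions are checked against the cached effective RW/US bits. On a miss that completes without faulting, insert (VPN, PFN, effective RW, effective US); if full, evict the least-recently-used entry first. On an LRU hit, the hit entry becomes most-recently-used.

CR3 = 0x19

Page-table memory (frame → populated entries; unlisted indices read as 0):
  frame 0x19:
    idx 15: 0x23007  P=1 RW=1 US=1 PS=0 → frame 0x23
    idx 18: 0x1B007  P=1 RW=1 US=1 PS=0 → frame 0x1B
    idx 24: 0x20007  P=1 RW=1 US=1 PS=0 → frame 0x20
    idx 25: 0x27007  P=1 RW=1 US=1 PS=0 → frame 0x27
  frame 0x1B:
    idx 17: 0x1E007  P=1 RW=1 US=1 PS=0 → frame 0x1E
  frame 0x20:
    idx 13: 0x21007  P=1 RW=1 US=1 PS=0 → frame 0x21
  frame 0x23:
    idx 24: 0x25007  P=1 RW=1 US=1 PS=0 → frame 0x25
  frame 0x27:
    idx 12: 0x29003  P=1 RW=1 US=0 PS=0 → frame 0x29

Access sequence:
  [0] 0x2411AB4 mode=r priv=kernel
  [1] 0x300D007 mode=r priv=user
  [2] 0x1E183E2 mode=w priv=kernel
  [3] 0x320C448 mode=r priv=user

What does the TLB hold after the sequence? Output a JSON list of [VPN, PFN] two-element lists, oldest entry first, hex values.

Trace:
#0 VA=0x2411AB4 (r,kernel):
  [0] read 0x19 idx=18: raw=0x1B007 flags P=1 W=1 U=1 S=0
  [1] read 0x1B idx=17: raw=0x1E007 flags P=1 W=1 U=1 S=0
  ✓ 0x1EAB4  — 2 lookups
#1 VA=0x300D007 (r,user):
  [0] read 0x19 idx=24: raw=0x20007 flags P=1 W=1 U=1 S=0
  [1] read 0x20 idx=13: raw=0x21007 flags P=1 W=1 U=1 S=0
  ✓ 0x21007  — 2 lookups
#2 VA=0x1E183E2 (w,kernel):
  [0] read 0x19 idx=15: raw=0x23007 flags P=1 W=1 U=1 S=0
  [1] read 0x23 idx=24: raw=0x25007 flags P=1 W=1 U=1 S=0
  ✓ 0x253E2  — 2 lookups
#3 VA=0x320C448 (r,user):
  [0] read 0x19 idx=25: raw=0x27007 flags P=1 W=1 U=1 S=0
  [1] read 0x27 idx=12: raw=0x29003 flags P=1 W=1 U=0 S=0
  ✗ PROTECTION_VIOLATION  [2 reads]

TLB: [["0x2411", "0x1E"], ["0x300D", "0x21"], ["0x1E18", "0x25"]]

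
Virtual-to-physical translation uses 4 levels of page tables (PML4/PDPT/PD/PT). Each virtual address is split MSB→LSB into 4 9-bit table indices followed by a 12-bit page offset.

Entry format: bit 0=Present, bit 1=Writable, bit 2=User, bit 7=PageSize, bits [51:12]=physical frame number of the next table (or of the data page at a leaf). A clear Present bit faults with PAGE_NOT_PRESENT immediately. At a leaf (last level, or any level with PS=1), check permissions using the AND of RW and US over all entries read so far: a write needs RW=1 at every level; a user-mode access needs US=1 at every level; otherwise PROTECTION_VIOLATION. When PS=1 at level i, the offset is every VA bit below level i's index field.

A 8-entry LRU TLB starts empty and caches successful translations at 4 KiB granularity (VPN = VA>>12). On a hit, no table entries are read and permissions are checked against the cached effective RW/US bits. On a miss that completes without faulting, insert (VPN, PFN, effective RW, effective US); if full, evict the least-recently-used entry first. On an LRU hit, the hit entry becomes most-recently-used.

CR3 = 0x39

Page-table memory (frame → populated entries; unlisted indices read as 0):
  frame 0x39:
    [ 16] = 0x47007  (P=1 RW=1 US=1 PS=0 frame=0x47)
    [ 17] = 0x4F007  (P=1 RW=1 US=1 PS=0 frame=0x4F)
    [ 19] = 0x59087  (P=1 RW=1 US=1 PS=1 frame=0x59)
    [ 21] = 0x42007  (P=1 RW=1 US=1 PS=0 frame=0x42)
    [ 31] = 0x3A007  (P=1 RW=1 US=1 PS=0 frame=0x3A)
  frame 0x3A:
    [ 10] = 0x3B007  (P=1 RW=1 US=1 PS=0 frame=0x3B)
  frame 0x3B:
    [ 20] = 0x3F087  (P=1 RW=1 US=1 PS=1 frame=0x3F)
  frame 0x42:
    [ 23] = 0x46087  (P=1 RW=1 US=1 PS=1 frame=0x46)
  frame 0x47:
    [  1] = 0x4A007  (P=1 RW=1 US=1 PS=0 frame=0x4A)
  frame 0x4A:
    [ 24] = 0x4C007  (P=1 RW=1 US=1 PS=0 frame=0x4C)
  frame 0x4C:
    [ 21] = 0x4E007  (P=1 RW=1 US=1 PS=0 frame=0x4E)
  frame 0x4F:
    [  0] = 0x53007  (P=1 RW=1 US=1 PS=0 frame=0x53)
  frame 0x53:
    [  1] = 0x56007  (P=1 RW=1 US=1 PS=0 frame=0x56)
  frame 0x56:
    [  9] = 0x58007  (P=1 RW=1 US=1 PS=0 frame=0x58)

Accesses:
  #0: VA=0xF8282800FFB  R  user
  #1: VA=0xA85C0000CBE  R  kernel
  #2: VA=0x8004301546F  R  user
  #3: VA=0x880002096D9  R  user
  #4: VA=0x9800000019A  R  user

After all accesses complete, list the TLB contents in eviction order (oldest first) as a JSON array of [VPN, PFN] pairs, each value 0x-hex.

Per-access translation:
#0 VA=0xF8282800FFB (r,user):
  L0: frame=0x39 idx=31 entry=0x3A007 [P=1 RW=1 US=1 PS=0]
  L1: frame=0x3A idx=10 entry=0x3B007 [P=1 RW=1 US=1 PS=0]
  L2: frame=0x3B idx=20 entry=0x3F087 [P=1 RW=1 US=1 PS=1]
  ⇒ phys 0x3FFFB (huge @L2)  [3 reads]
#1 VA=0xA85C0000CBE (r,kernel):
  L0: frame=0x39 idx=21 entry=0x42007 [P=1 RW=1 US=1 PS=0]
  L1: frame=0x42 idx=23 entry=0x46087 [P=1 RW=1 US=1 PS=1]
  ⇒ phys 0x46CBE (huge @L1)  [2 reads]
#2 VA=0x8004301546F (r,user):
  L0: frame=0x39 idx=16 entry=0x47007 [P=1 RW=1 US=1 PS=0]
  L1: frame=0x47 idx=1 entry=0x4A007 [P=1 RW=1 US=1 PS=0]
  L2: frame=0x4A idx=24 entry=0x4C007 [P=1 RW=1 US=1 PS=0]
  L3: frame=0x4C idx=21 entry=0x4E007 [P=1 RW=1 US=1 PS=0]
  ⇒ phys 0x4E46F  [4 reads]
#3 VA=0x880002096D9 (r,user):
  L0: frame=0x39 idx=17 entry=0x4F007 [P=1 RW=1 US=1 PS=0]
  L1: frame=0x4F idx=0 entry=0x53007 [P=1 RW=1 US=1 PS=0]
  L2: frame=0x53 idx=1 entry=0x56007 [P=1 RW=1 US=1 PS=0]
  L3: frame=0x56 idx=9 entry=0x58007 [P=1 RW=1 US=1 PS=0]
  ⇒ phys 0x586D9  [4 reads]
#4 VA=0x9800000019A (r,user):
  L0: frame=0x39 idx=19 entry=0x59087 [P=1 RW=1 US=1 PS=1]
  ⇒ phys 0x5919A (huge @L0)  [1 reads]

TLB: [["0xF8282800", "0x3F"], ["0xA85C0000", "0x46"], ["0x80043015", "0x4E"], ["0x88000209", "0x58"], ["0x98000000", "0x59"]]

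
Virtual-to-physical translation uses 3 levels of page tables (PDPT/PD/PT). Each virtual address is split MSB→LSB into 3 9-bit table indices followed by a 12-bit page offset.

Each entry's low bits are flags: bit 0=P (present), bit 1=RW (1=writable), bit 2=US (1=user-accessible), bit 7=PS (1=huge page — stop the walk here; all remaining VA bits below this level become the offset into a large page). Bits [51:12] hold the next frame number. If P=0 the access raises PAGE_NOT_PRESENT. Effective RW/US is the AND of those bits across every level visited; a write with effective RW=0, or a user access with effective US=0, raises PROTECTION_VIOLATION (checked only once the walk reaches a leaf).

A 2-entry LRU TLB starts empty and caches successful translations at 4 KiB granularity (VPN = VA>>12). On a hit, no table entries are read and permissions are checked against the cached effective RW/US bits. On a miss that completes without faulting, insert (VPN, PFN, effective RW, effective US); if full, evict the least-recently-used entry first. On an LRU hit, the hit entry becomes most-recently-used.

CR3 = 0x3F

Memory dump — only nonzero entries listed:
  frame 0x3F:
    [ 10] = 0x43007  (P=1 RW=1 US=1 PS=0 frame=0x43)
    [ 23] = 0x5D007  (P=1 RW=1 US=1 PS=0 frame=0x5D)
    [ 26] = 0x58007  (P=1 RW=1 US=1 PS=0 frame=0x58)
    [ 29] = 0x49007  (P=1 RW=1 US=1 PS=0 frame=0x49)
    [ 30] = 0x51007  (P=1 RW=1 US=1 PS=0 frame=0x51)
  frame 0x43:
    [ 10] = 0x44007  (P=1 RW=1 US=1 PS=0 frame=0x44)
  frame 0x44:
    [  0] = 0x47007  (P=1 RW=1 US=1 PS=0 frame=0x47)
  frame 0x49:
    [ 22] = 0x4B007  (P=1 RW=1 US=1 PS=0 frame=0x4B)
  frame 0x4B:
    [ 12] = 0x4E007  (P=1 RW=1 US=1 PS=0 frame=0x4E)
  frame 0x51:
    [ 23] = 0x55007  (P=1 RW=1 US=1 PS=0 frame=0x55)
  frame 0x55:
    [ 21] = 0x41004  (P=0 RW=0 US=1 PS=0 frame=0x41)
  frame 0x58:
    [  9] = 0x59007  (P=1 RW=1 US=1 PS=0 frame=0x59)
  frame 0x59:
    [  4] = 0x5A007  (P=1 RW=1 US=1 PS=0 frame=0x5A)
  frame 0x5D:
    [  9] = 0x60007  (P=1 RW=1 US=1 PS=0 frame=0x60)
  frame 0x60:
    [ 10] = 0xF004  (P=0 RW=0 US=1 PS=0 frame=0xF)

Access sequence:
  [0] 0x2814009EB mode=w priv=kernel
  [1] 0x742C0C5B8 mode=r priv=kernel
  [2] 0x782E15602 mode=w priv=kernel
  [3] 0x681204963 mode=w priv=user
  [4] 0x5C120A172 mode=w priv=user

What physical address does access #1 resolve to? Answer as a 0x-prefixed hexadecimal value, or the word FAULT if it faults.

Per-access translation:
#0 VA=0x2814009EB (w,kernel):
  L0 @0x3F[10] → 0x43007  P=1,RW=1,US=1,PS=0
  L1 @0x43[10] → 0x44007  P=1,RW=1,US=1,PS=0
  L2 @0x44[0] → 0x47007  P=1,RW=1,US=1,PS=0
  ✓ 0x479EB  — 3 lookups
#1 VA=0x742C0C5B8 (r,kernel):
  L0 @0x3F[29] → 0x49007  P=1,RW=1,US=1,PS=0
  L1 @0x49[22] → 0x4B007  P=1,RW=1,US=1,PS=0
  L2 @0x4B[12] → 0x4E007  P=1,RW=1,US=1,PS=0
  ✓ 0x4E5B8  — 3 lookups
#2 VA=0x782E15602 (w,kernel):
  L0 @0x3F[30] → 0x51007  P=1,RW=1,US=1,PS=0
  L1 @0x51[23] → 0x55007  P=1,RW=1,US=1,PS=0
  L2 @0x55[21] → 0x41004  P=0,RW=0,US=1,PS=0
  → PAGE_NOT_PRESENT  (3 entries read)
#3 VA=0x681204963 (w,user):
  L0 @0x3F[26] → 0x58007  P=1,RW=1,US=1,PS=0
  L1 @0x58[9] → 0x59007  P=1,RW=1,US=1,PS=0
  L2 @0x59[4] → 0x5A007  P=1,RW=1,US=1,PS=0
  ✓ 0x5A963  — 3 lookups
#4 VA=0x5C120A172 (w,user):
  L0 @0x3F[23] → 0x5D007  P=1,RW=1,US=1,PS=0
  L1 @0x5D[9] → 0x60007  P=1,RW=1,US=1,PS=0
  L2 @0x60[10] → 0xF004  P=0,RW=0,US=1,PS=0
  → PAGE_NOT_PRESENT  (3 entries read)

Access #1 PA: 0x4E5B8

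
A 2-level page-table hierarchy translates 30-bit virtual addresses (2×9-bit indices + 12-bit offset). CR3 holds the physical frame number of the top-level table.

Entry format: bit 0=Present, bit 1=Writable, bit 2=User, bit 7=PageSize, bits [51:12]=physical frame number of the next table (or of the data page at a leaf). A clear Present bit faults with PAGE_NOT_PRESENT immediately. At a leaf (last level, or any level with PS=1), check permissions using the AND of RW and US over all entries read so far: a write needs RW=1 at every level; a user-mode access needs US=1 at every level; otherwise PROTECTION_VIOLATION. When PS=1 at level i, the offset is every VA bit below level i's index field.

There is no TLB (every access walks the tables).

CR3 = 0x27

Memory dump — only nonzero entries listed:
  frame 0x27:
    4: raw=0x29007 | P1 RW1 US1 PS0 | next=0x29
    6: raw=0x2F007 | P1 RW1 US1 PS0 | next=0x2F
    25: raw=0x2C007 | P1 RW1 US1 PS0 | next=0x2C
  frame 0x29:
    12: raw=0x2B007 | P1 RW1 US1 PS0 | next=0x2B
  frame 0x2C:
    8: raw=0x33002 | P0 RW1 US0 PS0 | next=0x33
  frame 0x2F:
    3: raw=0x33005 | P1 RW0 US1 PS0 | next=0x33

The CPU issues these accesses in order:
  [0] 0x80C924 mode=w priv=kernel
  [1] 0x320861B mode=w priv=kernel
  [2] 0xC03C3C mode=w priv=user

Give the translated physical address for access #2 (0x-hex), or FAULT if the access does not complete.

Per-access translation:
#0 VA=0x80C924 (w,kernel):
  lvl0: tbl 0x27, slot 4 ⇒ 0x29007 (P1/RW1/US1/PS0)
  lvl1: tbl 0x29, slot 12 ⇒ 0x2B007 (P1/RW1/US1/PS0)
  → PA=0x2B924  (2 entries read)
#1 VA=0x320861B (w,kernel):
  lvl0: tbl 0x27, slot 25 ⇒ 0x2C007 (P1/RW1/US1/PS0)
  lvl1: tbl 0x2C, slot 8 ⇒ 0x33002 (P0/RW1/US0/PS0)
  ⇒ fault: PAGE_NOT_PRESENT  — 2 lookups
#2 VA=0xC03C3C (w,user):
  lvl0: tbl 0x27, slot 6 ⇒ 0x2F007 (P1/RW1/US1/PS0)
  lvl1: tbl 0x2F, slot 3 ⇒ 0x33005 (P1/RW0/US1/PS0)
  ⇒ fault: PROTECTION_VIOLATION  — 2 lookups

Access #2 PA: FAULT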